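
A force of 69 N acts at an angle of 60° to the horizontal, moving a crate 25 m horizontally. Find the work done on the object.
W = F·d·cosθ = (69)(25)cos(60°) = 862.5 J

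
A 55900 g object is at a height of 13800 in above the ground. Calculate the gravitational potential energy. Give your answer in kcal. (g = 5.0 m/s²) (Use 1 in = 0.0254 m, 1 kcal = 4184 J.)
Convert to SI: m = 55.9 kg, h = 350.52 m
PE = mgh = (55.9)(5.0)(350.52) = 97970.3 J = 23.42 kcal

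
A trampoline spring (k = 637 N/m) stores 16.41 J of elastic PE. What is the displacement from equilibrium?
x = √(2·PE/k) = √(2·16.41/637) = 0.227 m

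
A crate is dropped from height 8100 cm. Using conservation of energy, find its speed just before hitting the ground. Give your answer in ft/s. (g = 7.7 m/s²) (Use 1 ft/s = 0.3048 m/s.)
Convert to SI: h = 81.0 m
mgh = ½mv² ⇒ v = √(2gh) = √(2·7.7·81.0) = 35.3186 m/s = 115.9 ft/s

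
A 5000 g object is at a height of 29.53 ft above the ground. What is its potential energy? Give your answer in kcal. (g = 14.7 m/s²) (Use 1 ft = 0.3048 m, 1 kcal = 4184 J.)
Convert to SI: m = 5.0 kg, h = 9.00074 m
PE = mgh = (5.0)(14.7)(9.00074) = 661.555 J = 0.1581 kcal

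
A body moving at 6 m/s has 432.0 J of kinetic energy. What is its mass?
m = 2·KE/v² = 2·432.0/(6)² = 24.0 kg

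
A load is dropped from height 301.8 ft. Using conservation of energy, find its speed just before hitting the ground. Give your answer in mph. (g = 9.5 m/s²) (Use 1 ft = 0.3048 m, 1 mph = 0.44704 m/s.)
Convert to SI: h = 91.9886 m
mgh = ½mv² ⇒ v = √(2gh) = √(2·9.5·91.9886) = 41.8065 m/s = 93.52 mph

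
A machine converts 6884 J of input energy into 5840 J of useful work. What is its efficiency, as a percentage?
η = W_out/W_in = 5840/6884 = 84.83%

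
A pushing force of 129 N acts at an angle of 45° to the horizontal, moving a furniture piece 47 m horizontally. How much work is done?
W = F·d·cosθ = (129)(47)cos(45°) = 4287 J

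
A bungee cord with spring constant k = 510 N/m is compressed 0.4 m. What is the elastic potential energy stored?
PE = ½kx² = ½(510)(0.4)² = 40.8 J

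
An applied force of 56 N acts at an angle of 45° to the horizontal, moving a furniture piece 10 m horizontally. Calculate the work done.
W = F·d·cosθ = (56)(10)cos(45°) = 396.0 J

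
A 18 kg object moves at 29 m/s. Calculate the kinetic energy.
KE = ½mv² = ½(18)(29)² = 7569.0 J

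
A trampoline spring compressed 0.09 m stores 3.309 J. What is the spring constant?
k = 2·PE/x² = 2·3.309/(0.09)² = 817.0 N/m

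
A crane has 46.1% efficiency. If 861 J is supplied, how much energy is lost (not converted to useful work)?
W_lost = W_in(1 − η) = 861·(1 − 0.461) = 464.1 J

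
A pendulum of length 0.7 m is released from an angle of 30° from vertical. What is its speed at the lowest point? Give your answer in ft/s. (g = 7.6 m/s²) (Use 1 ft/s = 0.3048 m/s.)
h = L(1 − cosθ) = 0.7(1 − cos30°) = 0.0937822 m
v = √(2gh) = √(2·7.6·0.0937822) = 1.19394 m/s = 3.917 ft/s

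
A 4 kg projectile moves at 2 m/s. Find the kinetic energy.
KE = ½mv² = ½(4)(2)² = 8.0 J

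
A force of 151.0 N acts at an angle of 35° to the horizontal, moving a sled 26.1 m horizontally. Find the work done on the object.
W = F·d·cosθ = (151.0)(26.1)cos(35°) = 3228 J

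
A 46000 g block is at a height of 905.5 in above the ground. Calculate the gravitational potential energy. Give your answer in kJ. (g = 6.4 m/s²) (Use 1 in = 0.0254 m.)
Convert to SI: m = 46.0 kg, h = 22.9997 m
PE = mgh = (46.0)(6.4)(22.9997) = 6771.11 J = 6.771 kJ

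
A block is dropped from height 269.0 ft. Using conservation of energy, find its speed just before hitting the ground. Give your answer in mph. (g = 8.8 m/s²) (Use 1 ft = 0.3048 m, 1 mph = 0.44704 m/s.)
Convert to SI: h = 81.9912 m
mgh = ½mv² ⇒ v = √(2gh) = √(2·8.8·81.9912) = 37.9874 m/s = 84.98 mph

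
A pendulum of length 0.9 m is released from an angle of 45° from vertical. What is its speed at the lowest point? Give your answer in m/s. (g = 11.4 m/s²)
h = L(1 − cosθ) = 0.9(1 − cos45°) = 0.263604 m
v = √(2gh) = √(2·11.4·0.263604) = 2.452 m/s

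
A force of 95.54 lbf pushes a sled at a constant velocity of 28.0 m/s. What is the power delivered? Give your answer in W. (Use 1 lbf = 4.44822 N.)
Convert to SI: F = 424.983 N, v = 28.0 m/s
P = Fv = (424.983)(28.0) = 11900 W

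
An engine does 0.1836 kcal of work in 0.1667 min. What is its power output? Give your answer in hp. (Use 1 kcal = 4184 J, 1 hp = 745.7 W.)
Convert to SI: W = 768.182 J, t = 10.002 s
P = W/t = 768.182/10.002 = 76.8029 W = 0.103 hp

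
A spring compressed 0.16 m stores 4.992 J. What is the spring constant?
k = 2·PE/x² = 2·4.992/(0.16)² = 390.0 N/m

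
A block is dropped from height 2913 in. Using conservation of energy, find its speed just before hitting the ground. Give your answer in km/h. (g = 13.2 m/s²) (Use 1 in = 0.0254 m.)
Convert to SI: h = 73.9902 m
mgh = ½mv² ⇒ v = √(2gh) = √(2·13.2·73.9902) = 44.1966 m/s = 159.1 km/h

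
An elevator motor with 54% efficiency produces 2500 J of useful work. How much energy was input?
W_in = W_out/η = 2500/0.54 = 4630 J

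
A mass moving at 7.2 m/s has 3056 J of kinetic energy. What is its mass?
m = 2·KE/v² = 2·3056/(7.2)² = 117.9 kg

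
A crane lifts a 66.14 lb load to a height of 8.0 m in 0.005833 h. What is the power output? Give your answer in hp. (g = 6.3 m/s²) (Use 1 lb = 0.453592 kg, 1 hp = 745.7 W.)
Convert to SI: m = 30.0006 kg, h = 8.0 m, t = 20.9988 s
P = mgh/t = (30.0006)(6.3)(8.0)/20.9988 = 72.0055 W = 0.09656 hp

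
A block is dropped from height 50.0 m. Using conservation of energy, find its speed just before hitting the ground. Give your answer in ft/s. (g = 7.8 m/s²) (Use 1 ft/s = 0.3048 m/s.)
mgh = ½mv² ⇒ v = √(2gh) = √(2·7.8·50.0) = 27.9285 m/s = 91.63 ft/s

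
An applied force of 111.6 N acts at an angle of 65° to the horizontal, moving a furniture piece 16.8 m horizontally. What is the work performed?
W = F·d·cosθ = (111.6)(16.8)cos(65°) = 792.4 J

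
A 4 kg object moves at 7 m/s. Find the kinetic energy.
KE = ½mv² = ½(4)(7)² = 98.0 J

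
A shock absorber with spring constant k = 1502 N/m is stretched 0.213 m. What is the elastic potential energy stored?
PE = ½kx² = ½(1502)(0.213)² = 34.07 J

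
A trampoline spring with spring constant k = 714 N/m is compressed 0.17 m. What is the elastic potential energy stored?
PE = ½kx² = ½(714)(0.17)² = 10.32 J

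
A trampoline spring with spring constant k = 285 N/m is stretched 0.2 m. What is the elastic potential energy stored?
PE = ½kx² = ½(285)(0.2)² = 5.7 J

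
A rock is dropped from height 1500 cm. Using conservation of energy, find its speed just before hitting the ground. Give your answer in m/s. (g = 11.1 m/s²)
Convert to SI: h = 15.0 m
mgh = ½mv² ⇒ v = √(2gh) = √(2·11.1·15.0) = 18.25 m/s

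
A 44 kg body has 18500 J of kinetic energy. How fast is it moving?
v = √(2·KE/m) = √(2·18500/44) = 29.0 m/s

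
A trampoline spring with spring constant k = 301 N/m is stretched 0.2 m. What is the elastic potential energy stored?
PE = ½kx² = ½(301)(0.2)² = 6.02 J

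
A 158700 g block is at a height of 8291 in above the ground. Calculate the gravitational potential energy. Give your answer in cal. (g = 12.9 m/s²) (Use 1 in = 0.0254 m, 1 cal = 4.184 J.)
Convert to SI: m = 158.7 kg, h = 210.591 m
PE = mgh = (158.7)(12.9)(210.591) = 431129 J = 103000 cal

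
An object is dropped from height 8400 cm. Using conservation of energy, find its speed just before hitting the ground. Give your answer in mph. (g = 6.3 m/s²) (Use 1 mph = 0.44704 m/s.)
Convert to SI: h = 84.0 m
mgh = ½mv² ⇒ v = √(2gh) = √(2·6.3·84.0) = 32.5331 m/s = 72.77 mph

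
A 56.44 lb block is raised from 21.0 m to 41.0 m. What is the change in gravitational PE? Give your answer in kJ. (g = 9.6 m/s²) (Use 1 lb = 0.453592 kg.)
Convert to SI: m = 25.6007 kg, Δh = 20.0 m
ΔPE = mgΔh = (25.6007)(9.6)(20.0) = 4915.34 J = 4.915 kJ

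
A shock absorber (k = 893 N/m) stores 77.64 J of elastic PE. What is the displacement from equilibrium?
x = √(2·PE/k) = √(2·77.64/893) = 0.417 m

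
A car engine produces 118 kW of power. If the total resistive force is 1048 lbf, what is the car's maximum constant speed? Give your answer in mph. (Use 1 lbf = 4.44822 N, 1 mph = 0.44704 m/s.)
Convert to SI: F = 4661.73 N
P = Fv ⇒ v = P/F = 118000 W/4661.73 N = 25.3125 m/s = 56.62 mph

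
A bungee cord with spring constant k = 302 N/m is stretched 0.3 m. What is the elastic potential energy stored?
PE = ½kx² = ½(302)(0.3)² = 13.59 J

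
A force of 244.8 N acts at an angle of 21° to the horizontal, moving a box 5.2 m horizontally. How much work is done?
W = F·d·cosθ = (244.8)(5.2)cos(21°) = 1188 J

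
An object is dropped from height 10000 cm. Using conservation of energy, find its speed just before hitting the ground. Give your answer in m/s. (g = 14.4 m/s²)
Convert to SI: h = 100.0 m
mgh = ½mv² ⇒ v = √(2gh) = √(2·14.4·100.0) = 53.67 m/s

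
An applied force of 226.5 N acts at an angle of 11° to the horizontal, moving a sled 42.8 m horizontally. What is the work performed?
W = F·d·cosθ = (226.5)(42.8)cos(11°) = 9516 J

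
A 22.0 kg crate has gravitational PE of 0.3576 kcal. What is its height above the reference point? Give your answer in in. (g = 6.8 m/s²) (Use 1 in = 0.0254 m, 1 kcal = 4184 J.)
Convert to SI: m = 22.0 kg, PE = 1496.2 J
h = PE/(mg) = 1496.2/(22.0·6.8) = 10.0013 m = 393.8 in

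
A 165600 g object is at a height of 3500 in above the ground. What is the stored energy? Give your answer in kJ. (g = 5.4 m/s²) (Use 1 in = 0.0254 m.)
Convert to SI: m = 165.6 kg, h = 88.9 m
PE = mgh = (165.6)(5.4)(88.9) = 79497.9 J = 79.5 kJ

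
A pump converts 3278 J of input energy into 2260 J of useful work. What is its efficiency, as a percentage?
η = W_out/W_in = 2260/3278 = 68.94%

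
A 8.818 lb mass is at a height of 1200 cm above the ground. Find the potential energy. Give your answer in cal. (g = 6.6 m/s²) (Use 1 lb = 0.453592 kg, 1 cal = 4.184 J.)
Convert to SI: m = 3.99977 kg, h = 12.0 m
PE = mgh = (3.99977)(6.6)(12.0) = 316.782 J = 75.71 cal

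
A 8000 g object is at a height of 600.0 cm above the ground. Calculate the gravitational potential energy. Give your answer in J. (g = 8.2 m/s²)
Convert to SI: m = 8.0 kg, h = 6.0 m
PE = mgh = (8.0)(8.2)(6.0) = 393.6 J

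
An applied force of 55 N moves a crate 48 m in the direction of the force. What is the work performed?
W = F·d = (55)(48) = 2640 J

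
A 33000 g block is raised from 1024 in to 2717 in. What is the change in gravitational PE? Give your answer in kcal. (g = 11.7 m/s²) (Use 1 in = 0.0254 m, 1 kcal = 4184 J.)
Convert to SI: m = 33.0 kg, Δh = 43.0022 m
ΔPE = mgΔh = (33.0)(11.7)(43.0022) = 16603.1 J = 3.968 kcal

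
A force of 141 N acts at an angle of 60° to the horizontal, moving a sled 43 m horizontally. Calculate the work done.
W = F·d·cosθ = (141)(43)cos(60°) = 3032 J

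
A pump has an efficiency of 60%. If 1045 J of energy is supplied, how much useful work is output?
W_out = η·W_in = 0.6·1045 = 627.0 J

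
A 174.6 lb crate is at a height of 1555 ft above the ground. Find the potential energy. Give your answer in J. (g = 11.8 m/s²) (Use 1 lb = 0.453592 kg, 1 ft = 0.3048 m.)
Convert to SI: m = 79.1972 kg, h = 473.964 m
PE = mgh = (79.1972)(11.8)(473.964) = 442900 J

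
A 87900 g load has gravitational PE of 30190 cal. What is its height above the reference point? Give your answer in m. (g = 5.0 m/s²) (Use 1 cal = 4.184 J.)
Convert to SI: m = 87.9 kg, PE = 126315 J
h = PE/(mg) = 126315/(87.9·5.0) = 287.4 m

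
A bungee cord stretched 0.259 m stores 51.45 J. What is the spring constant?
k = 2·PE/x² = 2·51.45/(0.259)² = 1534 N/m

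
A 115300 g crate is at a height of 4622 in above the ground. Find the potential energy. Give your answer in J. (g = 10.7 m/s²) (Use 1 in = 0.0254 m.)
Convert to SI: m = 115.3 kg, h = 117.399 m
PE = mgh = (115.3)(10.7)(117.399) = 144800 J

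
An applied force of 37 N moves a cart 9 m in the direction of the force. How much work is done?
W = F·d = (37)(9) = 333.0 J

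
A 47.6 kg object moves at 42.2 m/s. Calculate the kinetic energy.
KE = ½mv² = ½(47.6)(42.2)² = 42380 J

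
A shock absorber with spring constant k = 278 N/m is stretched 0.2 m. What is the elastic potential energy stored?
PE = ½kx² = ½(278)(0.2)² = 5.56 J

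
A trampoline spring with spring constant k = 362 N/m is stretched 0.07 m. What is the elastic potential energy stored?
PE = ½kx² = ½(362)(0.07)² = 0.8869 J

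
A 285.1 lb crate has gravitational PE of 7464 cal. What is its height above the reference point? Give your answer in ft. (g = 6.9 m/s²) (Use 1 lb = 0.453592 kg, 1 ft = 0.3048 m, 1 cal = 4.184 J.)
Convert to SI: m = 129.319 kg, PE = 31229.4 J
h = PE/(mg) = 31229.4/(129.319·6.9) = 34.9987 m = 114.8 ft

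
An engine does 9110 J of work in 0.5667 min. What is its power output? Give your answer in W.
Convert to SI: W = 9110.0 J, t = 34.002 s
P = W/t = 9110.0/34.002 = 267.9 W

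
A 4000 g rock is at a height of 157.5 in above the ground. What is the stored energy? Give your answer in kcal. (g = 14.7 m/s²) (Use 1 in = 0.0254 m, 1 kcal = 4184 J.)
Convert to SI: m = 4.0 kg, h = 4.0005 m
PE = mgh = (4.0)(14.7)(4.0005) = 235.229 J = 0.05622 kcal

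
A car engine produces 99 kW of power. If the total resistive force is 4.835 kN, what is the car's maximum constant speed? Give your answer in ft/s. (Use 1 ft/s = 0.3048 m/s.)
Convert to SI: F = 4835.0 N
P = Fv ⇒ v = P/F = 99000 W/4835.0 N = 20.4757 m/s = 67.18 ft/s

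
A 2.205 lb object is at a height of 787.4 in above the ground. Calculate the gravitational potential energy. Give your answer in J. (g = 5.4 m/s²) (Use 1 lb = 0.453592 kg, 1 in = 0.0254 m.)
Convert to SI: m = 1.00017 kg, h = 20.0 m
PE = mgh = (1.00017)(5.4)(20.0) = 108.0 J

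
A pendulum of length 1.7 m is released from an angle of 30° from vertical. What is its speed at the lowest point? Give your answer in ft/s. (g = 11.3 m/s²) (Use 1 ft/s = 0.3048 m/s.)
h = L(1 − cosθ) = 1.7(1 − cos30°) = 0.227757 m
v = √(2gh) = √(2·11.3·0.227757) = 2.26877 m/s = 7.443 ft/s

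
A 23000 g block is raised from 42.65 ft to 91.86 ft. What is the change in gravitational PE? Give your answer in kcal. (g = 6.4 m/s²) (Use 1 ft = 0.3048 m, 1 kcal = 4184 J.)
Convert to SI: m = 23.0 kg, Δh = 14.9992 m
ΔPE = mgΔh = (23.0)(6.4)(14.9992) = 2207.88 J = 0.5277 kcal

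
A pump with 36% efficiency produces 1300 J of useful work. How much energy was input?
W_in = W_out/η = 1300/0.36 = 3611 J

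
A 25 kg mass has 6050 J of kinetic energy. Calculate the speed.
v = √(2·KE/m) = √(2·6050/25) = 22.0 m/s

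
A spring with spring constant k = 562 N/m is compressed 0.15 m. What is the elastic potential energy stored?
PE = ½kx² = ½(562)(0.15)² = 6.323 J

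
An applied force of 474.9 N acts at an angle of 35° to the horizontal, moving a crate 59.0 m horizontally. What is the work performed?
W = F·d·cosθ = (474.9)(59.0)cos(35°) = 22950 J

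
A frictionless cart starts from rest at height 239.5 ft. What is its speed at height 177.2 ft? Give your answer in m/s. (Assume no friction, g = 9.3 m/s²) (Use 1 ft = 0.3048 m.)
Convert to SI: h₁−h₂ = 18.989 m
mgh₁ = mgh₂ + ½mv² ⇒ v = √(2g(h₁−h₂)) = √(2·9.3·18.989) = 18.79 m/s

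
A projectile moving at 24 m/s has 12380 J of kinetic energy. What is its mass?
m = 2·KE/v² = 2·12380/(24)² = 42.99 kg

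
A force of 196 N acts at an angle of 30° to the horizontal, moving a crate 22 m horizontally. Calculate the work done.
W = F·d·cosθ = (196)(22)cos(30°) = 3734 J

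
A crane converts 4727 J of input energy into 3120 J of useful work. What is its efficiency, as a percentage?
η = W_out/W_in = 3120/4727 = 66.0%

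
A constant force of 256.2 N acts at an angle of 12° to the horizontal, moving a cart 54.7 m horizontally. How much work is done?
W = F·d·cosθ = (256.2)(54.7)cos(12°) = 13710 J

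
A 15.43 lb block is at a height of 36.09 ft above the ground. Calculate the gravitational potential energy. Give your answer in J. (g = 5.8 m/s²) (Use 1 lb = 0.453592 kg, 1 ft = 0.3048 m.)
Convert to SI: m = 6.99892 kg, h = 11.0002 m
PE = mgh = (6.99892)(5.8)(11.0002) = 446.5 J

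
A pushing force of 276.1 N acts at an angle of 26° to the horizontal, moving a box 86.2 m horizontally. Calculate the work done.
W = F·d·cosθ = (276.1)(86.2)cos(26°) = 21390 J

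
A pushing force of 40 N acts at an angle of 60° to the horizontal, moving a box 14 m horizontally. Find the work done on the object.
W = F·d·cosθ = (40)(14)cos(60°) = 280.0 J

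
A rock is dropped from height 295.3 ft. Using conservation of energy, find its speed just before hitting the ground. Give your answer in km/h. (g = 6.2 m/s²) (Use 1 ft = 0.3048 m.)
Convert to SI: h = 90.0074 m
mgh = ½mv² ⇒ v = √(2gh) = √(2·6.2·90.0074) = 33.408 m/s = 120.3 km/h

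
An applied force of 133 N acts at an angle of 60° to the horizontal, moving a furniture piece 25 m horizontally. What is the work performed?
W = F·d·cosθ = (133)(25)cos(60°) = 1663 J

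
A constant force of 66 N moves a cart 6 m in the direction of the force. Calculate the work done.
W = F·d = (66)(6) = 396.0 J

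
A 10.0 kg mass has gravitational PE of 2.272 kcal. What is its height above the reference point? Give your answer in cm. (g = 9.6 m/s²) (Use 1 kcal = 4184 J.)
Convert to SI: m = 10.0 kg, PE = 9506.05 J
h = PE/(mg) = 9506.05/(10.0·9.6) = 99.0213 m = 9902 cm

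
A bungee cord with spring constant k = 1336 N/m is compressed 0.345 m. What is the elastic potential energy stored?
PE = ½kx² = ½(1336)(0.345)² = 79.51 J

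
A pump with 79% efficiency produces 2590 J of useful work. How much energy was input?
W_in = W_out/η = 2590/0.79 = 3278 J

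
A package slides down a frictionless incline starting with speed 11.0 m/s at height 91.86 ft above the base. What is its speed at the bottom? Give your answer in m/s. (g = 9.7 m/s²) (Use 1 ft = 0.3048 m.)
Convert to SI: v₀ = 11.0 m/s, h = 27.9989 m
½mv₀² + mgh = ½mv² ⇒ v = √(v₀² + 2gh) = √(11.0² + 2·9.7·27.9989) = 25.77 m/s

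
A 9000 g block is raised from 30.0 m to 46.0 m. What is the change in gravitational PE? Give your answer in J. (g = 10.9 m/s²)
Convert to SI: m = 9.0 kg, Δh = 16.0 m
ΔPE = mgΔh = (9.0)(10.9)(16.0) = 1570 J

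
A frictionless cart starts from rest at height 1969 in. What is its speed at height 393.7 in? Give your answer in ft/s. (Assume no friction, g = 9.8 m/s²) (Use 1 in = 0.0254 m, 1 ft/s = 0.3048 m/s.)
Convert to SI: h₁−h₂ = 40.0126 m
mgh₁ = mgh₂ + ½mv² ⇒ v = √(2g(h₁−h₂)) = √(2·9.8·40.0126) = 28.0044 m/s = 91.88 ft/s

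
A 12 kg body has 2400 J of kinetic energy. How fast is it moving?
v = √(2·KE/m) = √(2·2400/12) = 20.0 m/s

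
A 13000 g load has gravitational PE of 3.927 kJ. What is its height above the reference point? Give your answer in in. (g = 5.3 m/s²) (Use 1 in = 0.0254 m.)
Convert to SI: m = 13.0 kg, PE = 3927.0 J
h = PE/(mg) = 3927.0/(13.0·5.3) = 56.9956 m = 2244 in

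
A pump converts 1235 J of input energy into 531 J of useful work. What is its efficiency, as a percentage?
η = W_out/W_in = 531/1235 = 43.0%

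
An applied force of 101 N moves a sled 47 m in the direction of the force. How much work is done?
W = F·d = (101)(47) = 4747 J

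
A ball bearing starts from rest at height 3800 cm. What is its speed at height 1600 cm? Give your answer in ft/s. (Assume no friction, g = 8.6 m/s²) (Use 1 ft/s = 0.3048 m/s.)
Convert to SI: h₁−h₂ = 22.0 m
mgh₁ = mgh₂ + ½mv² ⇒ v = √(2g(h₁−h₂)) = √(2·8.6·22.0) = 19.4525 m/s = 63.82 ft/s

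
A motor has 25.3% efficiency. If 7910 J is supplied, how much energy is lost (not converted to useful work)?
W_lost = W_in(1 − η) = 7910·(1 − 0.253) = 5909 J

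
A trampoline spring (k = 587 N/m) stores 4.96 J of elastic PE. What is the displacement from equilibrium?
x = √(2·PE/k) = √(2·4.96/587) = 0.13 m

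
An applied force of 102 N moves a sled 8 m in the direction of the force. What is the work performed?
W = F·d = (102)(8) = 816.0 J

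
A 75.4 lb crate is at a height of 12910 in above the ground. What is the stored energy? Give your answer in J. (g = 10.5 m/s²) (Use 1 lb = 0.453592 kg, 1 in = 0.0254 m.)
Convert to SI: m = 34.2008 kg, h = 327.914 m
PE = mgh = (34.2008)(10.5)(327.914) = 117800 J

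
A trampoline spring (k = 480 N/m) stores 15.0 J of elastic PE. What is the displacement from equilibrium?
x = √(2·PE/k) = √(2·15.0/480) = 0.25 m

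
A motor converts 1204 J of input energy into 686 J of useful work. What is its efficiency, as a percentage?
η = W_out/W_in = 686/1204 = 56.98%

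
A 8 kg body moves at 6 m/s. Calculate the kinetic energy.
KE = ½mv² = ½(8)(6)² = 144.0 J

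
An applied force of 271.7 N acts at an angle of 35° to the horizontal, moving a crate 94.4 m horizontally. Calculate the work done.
W = F·d·cosθ = (271.7)(94.4)cos(35°) = 21010 J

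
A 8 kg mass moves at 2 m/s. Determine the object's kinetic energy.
KE = ½mv² = ½(8)(2)² = 16.0 J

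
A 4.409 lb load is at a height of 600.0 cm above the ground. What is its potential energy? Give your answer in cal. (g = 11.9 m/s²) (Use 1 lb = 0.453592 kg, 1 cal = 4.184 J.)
Convert to SI: m = 1.99989 kg, h = 6.0 m
PE = mgh = (1.99989)(11.9)(6.0) = 142.792 J = 34.13 cal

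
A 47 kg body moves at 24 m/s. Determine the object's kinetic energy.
KE = ½mv² = ½(47)(24)² = 13536.0 J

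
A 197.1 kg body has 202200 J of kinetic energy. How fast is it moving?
v = √(2·KE/m) = √(2·202200/197.1) = 45.3 m/s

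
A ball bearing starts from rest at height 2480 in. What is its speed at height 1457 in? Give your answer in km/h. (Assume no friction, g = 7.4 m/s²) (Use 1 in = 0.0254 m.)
Convert to SI: h₁−h₂ = 25.9842 m
mgh₁ = mgh₂ + ½mv² ⇒ v = √(2g(h₁−h₂)) = √(2·7.4·25.9842) = 19.6104 m/s = 70.6 km/h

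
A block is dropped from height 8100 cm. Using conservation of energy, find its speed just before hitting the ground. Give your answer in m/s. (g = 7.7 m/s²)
Convert to SI: h = 81.0 m
mgh = ½mv² ⇒ v = √(2gh) = √(2·7.7·81.0) = 35.32 m/s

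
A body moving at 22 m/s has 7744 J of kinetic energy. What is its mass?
m = 2·KE/v² = 2·7744/(22)² = 32.0 kg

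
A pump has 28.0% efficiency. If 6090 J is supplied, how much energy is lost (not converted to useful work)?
W_lost = W_in(1 − η) = 6090·(1 − 0.28) = 4385 J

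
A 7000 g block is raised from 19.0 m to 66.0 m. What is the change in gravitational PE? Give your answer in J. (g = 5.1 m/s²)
Convert to SI: m = 7.0 kg, Δh = 47.0 m
ΔPE = mgΔh = (7.0)(5.1)(47.0) = 1678 J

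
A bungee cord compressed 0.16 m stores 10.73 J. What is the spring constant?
k = 2·PE/x² = 2·10.73/(0.16)² = 838.3 N/m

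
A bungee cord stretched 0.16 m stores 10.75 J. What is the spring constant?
k = 2·PE/x² = 2·10.75/(0.16)² = 839.8 N/m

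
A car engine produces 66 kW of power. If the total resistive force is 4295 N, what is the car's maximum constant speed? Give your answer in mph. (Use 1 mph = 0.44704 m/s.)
P = Fv ⇒ v = P/F = 66000 W/4295.0 N = 15.3667 m/s = 34.37 mph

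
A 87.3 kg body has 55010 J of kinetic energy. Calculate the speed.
v = √(2·KE/m) = √(2·55010/87.3) = 35.5 m/s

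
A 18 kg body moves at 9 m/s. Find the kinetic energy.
KE = ½mv² = ½(18)(9)² = 729.0 J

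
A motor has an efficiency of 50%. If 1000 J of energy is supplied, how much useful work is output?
W_out = η·W_in = 0.5·1000 = 500.0 J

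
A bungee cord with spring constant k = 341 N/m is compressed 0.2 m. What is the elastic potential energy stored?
PE = ½kx² = ½(341)(0.2)² = 6.82 J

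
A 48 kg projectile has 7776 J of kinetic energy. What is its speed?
v = √(2·KE/m) = √(2·7776/48) = 18.0 m/s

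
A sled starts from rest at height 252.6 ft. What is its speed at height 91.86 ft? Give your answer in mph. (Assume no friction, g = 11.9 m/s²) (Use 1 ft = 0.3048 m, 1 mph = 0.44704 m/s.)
Convert to SI: h₁−h₂ = 48.9936 m
mgh₁ = mgh₂ + ½mv² ⇒ v = √(2g(h₁−h₂)) = √(2·11.9·48.9936) = 34.1474 m/s = 76.39 mph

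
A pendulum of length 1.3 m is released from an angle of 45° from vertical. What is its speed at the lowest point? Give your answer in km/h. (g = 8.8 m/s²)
h = L(1 − cosθ) = 1.3(1 − cos45°) = 0.380761 m
v = √(2gh) = √(2·8.8·0.380761) = 2.58871 m/s = 9.319 km/h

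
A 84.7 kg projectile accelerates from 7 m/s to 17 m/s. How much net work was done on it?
W = ΔKE = ½m(v₂² − v₁²) = ½(84.7)(17² − 7²) = 10164.0 J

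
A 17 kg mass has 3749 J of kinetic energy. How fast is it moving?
v = √(2·KE/m) = √(2·3749/17) = 21.0 m/s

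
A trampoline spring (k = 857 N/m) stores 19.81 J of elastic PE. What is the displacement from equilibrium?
x = √(2·PE/k) = √(2·19.81/857) = 0.215 m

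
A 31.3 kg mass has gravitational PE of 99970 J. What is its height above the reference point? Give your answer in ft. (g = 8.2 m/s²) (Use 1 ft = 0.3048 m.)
h = PE/(mg) = 99970.0/(31.3·8.2) = 389.504 m = 1278 ft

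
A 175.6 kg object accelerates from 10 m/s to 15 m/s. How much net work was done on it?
W = ΔKE = ½m(v₂² − v₁²) = ½(175.6)(15² − 10²) = 10975.0 J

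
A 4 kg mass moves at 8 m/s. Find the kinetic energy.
KE = ½mv² = ½(4)(8)² = 128.0 J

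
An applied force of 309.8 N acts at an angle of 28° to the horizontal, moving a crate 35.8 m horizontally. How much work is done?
W = F·d·cosθ = (309.8)(35.8)cos(28°) = 9793 J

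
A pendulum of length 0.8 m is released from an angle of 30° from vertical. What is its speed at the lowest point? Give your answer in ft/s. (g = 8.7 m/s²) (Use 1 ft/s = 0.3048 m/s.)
h = L(1 − cosθ) = 0.8(1 − cos30°) = 0.10718 m
v = √(2gh) = √(2·8.7·0.10718) = 1.36562 m/s = 4.48 ft/s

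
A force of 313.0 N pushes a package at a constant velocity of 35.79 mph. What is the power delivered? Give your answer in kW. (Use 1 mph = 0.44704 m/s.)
Convert to SI: F = 313.0 N, v = 15.9996 m/s
P = Fv = (313.0)(15.9996) = 5007.86 W = 5.008 kW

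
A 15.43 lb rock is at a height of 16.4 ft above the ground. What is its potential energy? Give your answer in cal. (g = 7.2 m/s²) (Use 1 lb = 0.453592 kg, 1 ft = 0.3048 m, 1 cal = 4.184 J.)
Convert to SI: m = 6.99892 kg, h = 4.99872 m
PE = mgh = (6.99892)(7.2)(4.99872) = 251.897 J = 60.2 cal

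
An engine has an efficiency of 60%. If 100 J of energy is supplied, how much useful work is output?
W_out = η·W_in = 0.6·100 = 60.0 J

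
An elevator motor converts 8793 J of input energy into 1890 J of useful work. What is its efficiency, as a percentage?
η = W_out/W_in = 1890/8793 = 21.49%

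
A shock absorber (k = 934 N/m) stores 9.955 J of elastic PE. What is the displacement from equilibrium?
x = √(2·PE/k) = √(2·9.955/934) = 0.146 m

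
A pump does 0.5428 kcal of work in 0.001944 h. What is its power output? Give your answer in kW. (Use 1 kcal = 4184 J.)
Convert to SI: W = 2271.08 J, t = 6.9984 s
P = W/t = 2271.08/6.9984 = 324.513 W = 0.3245 kW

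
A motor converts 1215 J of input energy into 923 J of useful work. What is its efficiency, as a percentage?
η = W_out/W_in = 923/1215 = 75.97%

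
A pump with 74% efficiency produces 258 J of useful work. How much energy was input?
W_in = W_out/η = 258/0.74 = 348.6 J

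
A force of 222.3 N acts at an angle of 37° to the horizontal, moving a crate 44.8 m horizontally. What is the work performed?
W = F·d·cosθ = (222.3)(44.8)cos(37°) = 7954 J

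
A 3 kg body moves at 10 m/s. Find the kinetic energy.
KE = ½mv² = ½(3)(10)² = 150.0 J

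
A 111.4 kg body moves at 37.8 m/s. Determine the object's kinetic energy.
KE = ½mv² = ½(111.4)(37.8)² = 79590 J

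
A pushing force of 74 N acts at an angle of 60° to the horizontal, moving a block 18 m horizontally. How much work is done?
W = F·d·cosθ = (74)(18)cos(60°) = 666.0 J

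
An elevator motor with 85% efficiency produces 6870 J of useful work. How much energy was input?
W_in = W_out/η = 6870/0.85 = 8082 J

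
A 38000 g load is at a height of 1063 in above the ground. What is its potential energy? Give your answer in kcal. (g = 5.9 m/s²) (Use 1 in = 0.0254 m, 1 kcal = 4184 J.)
Convert to SI: m = 38.0 kg, h = 27.0002 m
PE = mgh = (38.0)(5.9)(27.0002) = 6053.44 J = 1.447 kcal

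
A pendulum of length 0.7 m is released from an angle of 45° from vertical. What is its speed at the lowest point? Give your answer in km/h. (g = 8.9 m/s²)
h = L(1 − cosθ) = 0.7(1 − cos45°) = 0.205025 m
v = √(2gh) = √(2·8.9·0.205025) = 1.91035 m/s = 6.877 km/h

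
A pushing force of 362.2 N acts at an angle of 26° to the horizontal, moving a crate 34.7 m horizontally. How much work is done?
W = F·d·cosθ = (362.2)(34.7)cos(26°) = 11300 J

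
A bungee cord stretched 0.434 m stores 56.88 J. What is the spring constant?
k = 2·PE/x² = 2·56.88/(0.434)² = 604.0 N/m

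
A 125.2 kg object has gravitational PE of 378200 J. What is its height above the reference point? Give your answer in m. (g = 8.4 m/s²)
h = PE/(mg) = 378200/(125.2·8.4) = 359.6 m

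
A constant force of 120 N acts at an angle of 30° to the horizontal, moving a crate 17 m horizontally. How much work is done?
W = F·d·cosθ = (120)(17)cos(30°) = 1767 J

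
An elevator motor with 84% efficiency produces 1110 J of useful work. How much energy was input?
W_in = W_out/η = 1110/0.84 = 1321 J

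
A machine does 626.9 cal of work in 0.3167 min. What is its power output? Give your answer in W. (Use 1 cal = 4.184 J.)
Convert to SI: W = 2622.95 J, t = 19.002 s
P = W/t = 2622.95/19.002 = 138.0 W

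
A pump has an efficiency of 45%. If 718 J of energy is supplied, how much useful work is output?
W_out = η·W_in = 0.45·718 = 323.1 J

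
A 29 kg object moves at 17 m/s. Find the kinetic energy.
KE = ½mv² = ½(29)(17)² = 4190.5 J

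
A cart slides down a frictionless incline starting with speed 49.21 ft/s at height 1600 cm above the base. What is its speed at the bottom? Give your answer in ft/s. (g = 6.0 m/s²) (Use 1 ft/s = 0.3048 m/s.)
Convert to SI: v₀ = 14.9992 m/s, h = 16.0 m
½mv₀² + mgh = ½mv² ⇒ v = √(v₀² + 2gh) = √(14.9992² + 2·6.0·16.0) = 20.42 m/s = 66.99 ft/s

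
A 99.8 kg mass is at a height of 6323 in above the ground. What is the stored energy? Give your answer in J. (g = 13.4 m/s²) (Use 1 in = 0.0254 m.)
Convert to SI: m = 99.8 kg, h = 160.604 m
PE = mgh = (99.8)(13.4)(160.604) = 214800 J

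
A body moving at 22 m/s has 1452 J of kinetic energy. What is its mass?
m = 2·KE/v² = 2·1452/(22)² = 6.0 kg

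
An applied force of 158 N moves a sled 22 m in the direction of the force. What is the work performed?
W = F·d = (158)(22) = 3476 J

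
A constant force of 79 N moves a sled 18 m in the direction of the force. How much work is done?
W = F·d = (79)(18) = 1422 J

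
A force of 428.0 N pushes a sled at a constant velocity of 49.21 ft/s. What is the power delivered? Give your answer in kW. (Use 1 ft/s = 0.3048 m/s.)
Convert to SI: F = 428.0 N, v = 14.9992 m/s
P = Fv = (428.0)(14.9992) = 6419.66 W = 6.42 kW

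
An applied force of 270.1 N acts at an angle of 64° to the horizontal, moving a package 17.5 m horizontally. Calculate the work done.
W = F·d·cosθ = (270.1)(17.5)cos(64°) = 2072 J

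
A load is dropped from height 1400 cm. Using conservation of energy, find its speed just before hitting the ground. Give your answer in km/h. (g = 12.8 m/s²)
Convert to SI: h = 14.0 m
mgh = ½mv² ⇒ v = √(2gh) = √(2·12.8·14.0) = 18.9315 m/s = 68.15 km/h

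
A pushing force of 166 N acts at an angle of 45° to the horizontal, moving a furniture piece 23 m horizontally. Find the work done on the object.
W = F·d·cosθ = (166)(23)cos(45°) = 2700 J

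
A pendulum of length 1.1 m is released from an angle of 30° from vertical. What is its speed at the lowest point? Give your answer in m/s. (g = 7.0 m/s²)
h = L(1 − cosθ) = 1.1(1 − cos30°) = 0.147372 m
v = √(2gh) = √(2·7.0·0.147372) = 1.436 m/s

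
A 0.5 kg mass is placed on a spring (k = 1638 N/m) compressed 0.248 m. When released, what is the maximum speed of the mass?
½kx² = ½mv² ⇒ v = x√(k/m) = (0.248)√(1638/0.5) = 14.19 m/s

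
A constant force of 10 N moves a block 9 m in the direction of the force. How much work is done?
W = F·d = (10)(9) = 90.0 J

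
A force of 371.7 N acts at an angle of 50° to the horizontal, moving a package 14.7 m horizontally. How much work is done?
W = F·d·cosθ = (371.7)(14.7)cos(50°) = 3512 J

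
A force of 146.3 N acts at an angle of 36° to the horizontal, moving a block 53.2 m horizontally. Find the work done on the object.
W = F·d·cosθ = (146.3)(53.2)cos(36°) = 6297 J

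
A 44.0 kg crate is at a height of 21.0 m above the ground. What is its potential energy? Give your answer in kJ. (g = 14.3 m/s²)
PE = mgh = (44.0)(14.3)(21.0) = 13213.2 J = 13.21 kJ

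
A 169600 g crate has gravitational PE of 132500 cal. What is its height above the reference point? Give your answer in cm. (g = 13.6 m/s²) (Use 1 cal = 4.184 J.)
Convert to SI: m = 169.6 kg, PE = 554380 J
h = PE/(mg) = 554380/(169.6·13.6) = 240.349 m = 24030 cm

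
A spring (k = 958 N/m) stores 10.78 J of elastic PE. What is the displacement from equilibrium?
x = √(2·PE/k) = √(2·10.78/958) = 0.15 m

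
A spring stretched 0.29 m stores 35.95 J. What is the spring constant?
k = 2·PE/x² = 2·35.95/(0.29)² = 854.9 N/m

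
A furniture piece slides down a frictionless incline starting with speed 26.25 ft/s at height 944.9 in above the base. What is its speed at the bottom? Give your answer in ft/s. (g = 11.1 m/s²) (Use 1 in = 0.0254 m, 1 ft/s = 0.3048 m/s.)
Convert to SI: v₀ = 8.001 m/s, h = 24.0005 m
½mv₀² + mgh = ½mv² ⇒ v = √(v₀² + 2gh) = √(8.001² + 2·11.1·24.0005) = 24.43 m/s = 80.15 ft/s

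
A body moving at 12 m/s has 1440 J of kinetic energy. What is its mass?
m = 2·KE/v² = 2·1440/(12)² = 20.0 kg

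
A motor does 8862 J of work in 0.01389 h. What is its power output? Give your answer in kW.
Convert to SI: W = 8862.0 J, t = 50.004 s
P = W/t = 8862.0/50.004 = 177.226 W = 0.1772 kW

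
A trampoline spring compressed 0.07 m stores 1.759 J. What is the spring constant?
k = 2·PE/x² = 2·1.759/(0.07)² = 718.0 N/m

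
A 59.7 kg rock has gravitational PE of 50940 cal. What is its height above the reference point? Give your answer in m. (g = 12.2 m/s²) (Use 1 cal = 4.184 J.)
Convert to SI: m = 59.7 kg, PE = 213133 J
h = PE/(mg) = 213133/(59.7·12.2) = 292.6 m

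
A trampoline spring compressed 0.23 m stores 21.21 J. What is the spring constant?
k = 2·PE/x² = 2·21.21/(0.23)² = 801.9 N/m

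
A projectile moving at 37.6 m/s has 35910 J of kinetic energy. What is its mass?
m = 2·KE/v² = 2·35910/(37.6)² = 50.8 kg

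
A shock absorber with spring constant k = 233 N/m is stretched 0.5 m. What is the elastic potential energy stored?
PE = ½kx² = ½(233)(0.5)² = 29.13 J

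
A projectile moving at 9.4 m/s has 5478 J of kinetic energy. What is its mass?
m = 2·KE/v² = 2·5478/(9.4)² = 124.0 kg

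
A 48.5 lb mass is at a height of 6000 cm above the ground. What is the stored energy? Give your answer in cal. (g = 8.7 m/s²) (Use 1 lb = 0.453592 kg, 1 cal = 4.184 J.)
Convert to SI: m = 21.9992 kg, h = 60.0 m
PE = mgh = (21.9992)(8.7)(60.0) = 11483.6 J = 2745 cal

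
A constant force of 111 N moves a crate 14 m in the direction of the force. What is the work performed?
W = F·d = (111)(14) = 1554 J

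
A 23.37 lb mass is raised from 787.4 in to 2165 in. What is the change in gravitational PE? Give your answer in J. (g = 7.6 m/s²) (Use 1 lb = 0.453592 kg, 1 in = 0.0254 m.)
Convert to SI: m = 10.6004 kg, Δh = 34.991 m
ΔPE = mgΔh = (10.6004)(7.6)(34.991) = 2819 J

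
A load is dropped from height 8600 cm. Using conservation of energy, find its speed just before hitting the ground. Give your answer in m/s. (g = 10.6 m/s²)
Convert to SI: h = 86.0 m
mgh = ½mv² ⇒ v = √(2gh) = √(2·10.6·86.0) = 42.7 m/s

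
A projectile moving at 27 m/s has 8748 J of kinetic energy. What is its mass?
m = 2·KE/v² = 2·8748/(27)² = 24.0 kg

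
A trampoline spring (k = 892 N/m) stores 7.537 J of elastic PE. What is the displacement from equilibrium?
x = √(2·PE/k) = √(2·7.537/892) = 0.13 m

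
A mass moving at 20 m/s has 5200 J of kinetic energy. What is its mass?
m = 2·KE/v² = 2·5200/(20)² = 26.0 kg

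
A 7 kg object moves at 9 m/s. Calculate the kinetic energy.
KE = ½mv² = ½(7)(9)² = 283.5 J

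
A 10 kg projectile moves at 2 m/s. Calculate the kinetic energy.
KE = ½mv² = ½(10)(2)² = 20.0 J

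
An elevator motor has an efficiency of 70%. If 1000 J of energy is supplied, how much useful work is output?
W_out = η·W_in = 0.7·1000 = 700.0 J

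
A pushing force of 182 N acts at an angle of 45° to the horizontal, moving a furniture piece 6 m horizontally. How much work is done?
W = F·d·cosθ = (182)(6)cos(45°) = 772.2 J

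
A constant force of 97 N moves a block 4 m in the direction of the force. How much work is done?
W = F·d = (97)(4) = 388.0 J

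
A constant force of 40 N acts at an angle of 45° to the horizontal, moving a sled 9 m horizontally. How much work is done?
W = F·d·cosθ = (40)(9)cos(45°) = 254.6 J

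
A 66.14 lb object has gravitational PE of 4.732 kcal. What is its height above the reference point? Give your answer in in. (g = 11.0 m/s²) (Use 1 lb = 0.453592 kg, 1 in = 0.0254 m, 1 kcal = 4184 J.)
Convert to SI: m = 30.0006 kg, PE = 19798.7 J
h = PE/(mg) = 19798.7/(30.0006·11.0) = 59.9949 m = 2362 in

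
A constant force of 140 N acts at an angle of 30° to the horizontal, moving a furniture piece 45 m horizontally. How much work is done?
W = F·d·cosθ = (140)(45)cos(30°) = 5456 J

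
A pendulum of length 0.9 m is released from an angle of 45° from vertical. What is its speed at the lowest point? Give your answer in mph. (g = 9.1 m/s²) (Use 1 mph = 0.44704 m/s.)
h = L(1 − cosθ) = 0.9(1 − cos45°) = 0.263604 m
v = √(2gh) = √(2·9.1·0.263604) = 2.19034 m/s = 4.9 mph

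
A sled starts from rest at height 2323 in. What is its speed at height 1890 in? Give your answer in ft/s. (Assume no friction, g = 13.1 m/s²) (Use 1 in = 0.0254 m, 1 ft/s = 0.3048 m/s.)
Convert to SI: h₁−h₂ = 10.9982 m
mgh₁ = mgh₂ + ½mv² ⇒ v = √(2g(h₁−h₂)) = √(2·13.1·10.9982) = 16.9751 m/s = 55.69 ft/s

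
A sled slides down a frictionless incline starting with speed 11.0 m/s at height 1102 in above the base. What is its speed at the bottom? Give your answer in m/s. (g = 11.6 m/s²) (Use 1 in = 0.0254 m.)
Convert to SI: v₀ = 11.0 m/s, h = 27.9908 m
½mv₀² + mgh = ½mv² ⇒ v = √(v₀² + 2gh) = √(11.0² + 2·11.6·27.9908) = 27.76 m/s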